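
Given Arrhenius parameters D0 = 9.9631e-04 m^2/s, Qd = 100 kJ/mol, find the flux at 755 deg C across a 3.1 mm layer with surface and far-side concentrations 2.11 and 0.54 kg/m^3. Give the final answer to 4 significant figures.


Step 1: D = D0 * exp(-Qd/(R*T))
T = 755 + 273.15 = 1028.15 K
D = 9.9631e-04 * exp(-100e3 / (8.314 * 1028.15)) = 8.27488e-09 m^2/s
Step 2: J = D * (C1 - C2) / dx
J = 8.27488e-09 * (2.11 - 0.54) / 3.1e-03
J = 4.191e-06 kg/(m^2*s)


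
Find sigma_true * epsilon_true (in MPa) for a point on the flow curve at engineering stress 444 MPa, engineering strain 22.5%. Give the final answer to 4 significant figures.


sigma_true = sigma_eng * (1 + epsilon_eng)
sigma_true = 444 * (1 + 0.225) = 543.9 MPa
epsilon_true = ln(1 + epsilon_eng)
epsilon_true = ln(1 + 0.225) = 0.202941
sigma_true * epsilon_true = 543.9 * 0.202941 = 110.4 MPa


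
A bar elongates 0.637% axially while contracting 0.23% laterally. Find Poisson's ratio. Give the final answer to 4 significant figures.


nu = -epsilon_lat / epsilon_axial
Lateral strain is contraction (negative), so using magnitudes:
nu = 0.23 / 0.637
nu = 0.3611


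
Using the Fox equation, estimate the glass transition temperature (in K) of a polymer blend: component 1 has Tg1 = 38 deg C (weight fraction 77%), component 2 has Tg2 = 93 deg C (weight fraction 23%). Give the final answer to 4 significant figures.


1/Tg = w1/Tg1 + w2/Tg2 (in Kelvin)
Tg1 = 311.15 K, Tg2 = 366.15 K
1/Tg = 0.77/311.15 + 0.23/366.15
Tg = 322.3 K


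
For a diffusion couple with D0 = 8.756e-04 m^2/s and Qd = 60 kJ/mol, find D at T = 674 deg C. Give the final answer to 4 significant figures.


D = D0 * exp(-Qd / (R*T))
T = 947.15 K
D = 8.756e-04 * exp(-60e3 / (8.314 * 947.15))
D = 4.298e-07 m^2/s


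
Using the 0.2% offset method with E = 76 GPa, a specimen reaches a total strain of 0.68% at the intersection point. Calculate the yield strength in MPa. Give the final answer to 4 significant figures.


Offset strain = 0.002
Elastic strain at yield = total_strain - offset = 6.8e-03 - 0.002 = 4.8e-03
sigma_y = E * elastic_strain = 76000 * 4.8e-03
sigma_y = 364.8 MPa


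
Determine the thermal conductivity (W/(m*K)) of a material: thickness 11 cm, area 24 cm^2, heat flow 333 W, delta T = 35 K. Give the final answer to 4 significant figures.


k = Q*L / (A*dT)
L = 0.11 m, A = 2.4e-03 m^2
k = 333 * 0.11 / (2.4e-03 * 35)
k = 436.1 W/(m*K)


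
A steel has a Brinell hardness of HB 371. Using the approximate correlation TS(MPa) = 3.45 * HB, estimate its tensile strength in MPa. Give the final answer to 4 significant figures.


TS (MPa) = 3.45 * HB
TS = 3.45 * 371
TS = 1280 MPa


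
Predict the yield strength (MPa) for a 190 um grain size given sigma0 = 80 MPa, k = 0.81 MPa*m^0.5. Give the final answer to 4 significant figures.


sigma_y = sigma0 + k / sqrt(d)
d = 190 um = 1.9e-04 m
sigma_y = 80 + 0.81 / sqrt(1.9e-04)
sigma_y = 138.8 MPa


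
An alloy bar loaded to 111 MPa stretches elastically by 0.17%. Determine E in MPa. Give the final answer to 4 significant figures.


E = sigma / epsilon
epsilon = 0.17% = 1.7e-03
E = 111 / 1.7e-03
E = 65290 MPa


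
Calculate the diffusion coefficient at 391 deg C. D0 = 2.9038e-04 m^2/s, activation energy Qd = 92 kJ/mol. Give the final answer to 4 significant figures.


D = D0 * exp(-Qd / (R*T))
T = 664.15 K
D = 2.9038e-04 * exp(-92e3 / (8.314 * 664.15))
D = 1.687e-11 m^2/s


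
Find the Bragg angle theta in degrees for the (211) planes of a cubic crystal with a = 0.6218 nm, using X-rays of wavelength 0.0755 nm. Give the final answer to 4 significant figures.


d = a / sqrt(h^2+k^2+l^2)
d = 0.6218 / sqrt(6) = 0.253849 nm
lambda = 2*d*sin(theta)  =>  sin(theta) = lambda / (2*d)
sin(theta) = 0.0755 / (2 * 0.253849) = 0.148711
theta = 8.552 deg


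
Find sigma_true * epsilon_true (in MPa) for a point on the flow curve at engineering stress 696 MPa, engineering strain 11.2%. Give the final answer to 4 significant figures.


sigma_true = sigma_eng * (1 + epsilon_eng)
sigma_true = 696 * (1 + 0.112) = 773.952 MPa
epsilon_true = ln(1 + epsilon_eng)
epsilon_true = ln(1 + 0.112) = 0.10616
sigma_true * epsilon_true = 773.952 * 0.10616 = 82.16 MPa


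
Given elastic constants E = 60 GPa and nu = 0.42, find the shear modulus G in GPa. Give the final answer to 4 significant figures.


G = E / (2*(1+nu))
G = 60 / (2*(1+0.42))
G = 21.13 GPa


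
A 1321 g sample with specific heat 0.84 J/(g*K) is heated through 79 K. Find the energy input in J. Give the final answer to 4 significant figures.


Q = m * cp * dT
Q = 1321 * 0.84 * 79
Q = 87660 J


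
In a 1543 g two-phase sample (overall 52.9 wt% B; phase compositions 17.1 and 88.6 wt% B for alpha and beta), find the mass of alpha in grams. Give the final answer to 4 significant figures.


f_alpha = (C_beta - C0) / (C_beta - C_alpha)
f_alpha = (88.6 - 52.9) / (88.6 - 17.1) = 0.499301
m_alpha = f_alpha * m_total = 0.499301 * 1543 = 770.4 g


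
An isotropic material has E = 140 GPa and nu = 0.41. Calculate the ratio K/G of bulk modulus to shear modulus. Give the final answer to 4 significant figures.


G = E / (2*(1+nu))
G = 140 / (2*(1+0.41)) = 49.6454 GPa
K = E / (3*(1-2*nu))
K = 140 / (3*(1-2*0.41)) = 259.259 GPa
K/G = 259.259 / 49.6454 = 5.222


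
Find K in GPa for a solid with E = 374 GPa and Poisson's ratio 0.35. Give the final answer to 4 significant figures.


K = E / (3*(1-2*nu))
K = 374 / (3*(1-2*0.35))
K = 415.6 GPa


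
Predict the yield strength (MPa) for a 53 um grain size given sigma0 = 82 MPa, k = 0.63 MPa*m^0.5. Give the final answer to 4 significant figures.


sigma_y = sigma0 + k / sqrt(d)
d = 53 um = 5.3e-05 m
sigma_y = 82 + 0.63 / sqrt(5.3e-05)
sigma_y = 168.5 MPa


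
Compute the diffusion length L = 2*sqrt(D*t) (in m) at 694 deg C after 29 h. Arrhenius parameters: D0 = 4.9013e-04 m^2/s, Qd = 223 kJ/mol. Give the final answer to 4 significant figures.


Step 1: D = D0 * exp(-Qd/(R*T))
T = 967.15 K
D = 4.9013e-04 * exp(-223e3 / (8.314 * 967.15)) = 4.42494e-16 m^2/s
Step 2: L = 2*sqrt(D*t)
t = 29 h = 104400 s
L = 2*sqrt(4.42494e-16 * 104400) = 1.359e-05 m


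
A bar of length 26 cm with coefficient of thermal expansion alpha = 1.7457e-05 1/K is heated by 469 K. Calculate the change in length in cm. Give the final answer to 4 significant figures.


dL = L0 * alpha * dT
dL = 26 * 1.7457e-05 * 469
dL = 0.2129 cm


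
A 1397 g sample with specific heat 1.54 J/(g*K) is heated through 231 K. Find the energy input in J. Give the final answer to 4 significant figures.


Q = m * cp * dT
Q = 1397 * 1.54 * 231
Q = 497000 J


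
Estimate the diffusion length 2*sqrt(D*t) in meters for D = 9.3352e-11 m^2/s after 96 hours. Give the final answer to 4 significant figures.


t = 96 hr = 345600 s
Diffusion length = 2*sqrt(D*t)
= 2*sqrt(9.3352e-11 * 345600)
= 0.01136 m


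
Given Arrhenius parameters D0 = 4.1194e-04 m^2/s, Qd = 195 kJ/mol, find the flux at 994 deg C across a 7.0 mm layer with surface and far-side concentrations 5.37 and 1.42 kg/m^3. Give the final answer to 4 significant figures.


Step 1: D = D0 * exp(-Qd/(R*T))
T = 994 + 273.15 = 1267.15 K
D = 4.1194e-04 * exp(-195e3 / (8.314 * 1267.15)) = 3.76899e-12 m^2/s
Step 2: J = D * (C1 - C2) / dx
J = 3.76899e-12 * (5.37 - 1.42) / 7e-03
J = 2.127e-09 kg/(m^2*s)


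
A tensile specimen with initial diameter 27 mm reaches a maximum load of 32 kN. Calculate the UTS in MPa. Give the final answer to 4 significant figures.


A0 = pi*(d/2)^2 = pi*(27/2)^2 = 572.555 mm^2
UTS = F_max / A0 = 32*1000 / 572.555
UTS = 55.89 MPa


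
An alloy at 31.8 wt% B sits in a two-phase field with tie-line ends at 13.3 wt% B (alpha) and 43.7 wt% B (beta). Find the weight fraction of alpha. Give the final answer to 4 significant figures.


f_alpha = (C_beta - C0) / (C_beta - C_alpha)
f_alpha = (43.7 - 31.8) / (43.7 - 13.3)
f_alpha = 0.3914


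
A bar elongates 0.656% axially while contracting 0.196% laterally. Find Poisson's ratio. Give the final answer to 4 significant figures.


nu = -epsilon_lat / epsilon_axial
Lateral strain is contraction (negative), so using magnitudes:
nu = 0.196 / 0.656
nu = 0.2988


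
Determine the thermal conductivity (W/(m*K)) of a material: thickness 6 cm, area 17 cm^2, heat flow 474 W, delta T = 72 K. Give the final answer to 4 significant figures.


k = Q*L / (A*dT)
L = 0.06 m, A = 1.7e-03 m^2
k = 474 * 0.06 / (1.7e-03 * 72)
k = 232.4 W/(m*K)


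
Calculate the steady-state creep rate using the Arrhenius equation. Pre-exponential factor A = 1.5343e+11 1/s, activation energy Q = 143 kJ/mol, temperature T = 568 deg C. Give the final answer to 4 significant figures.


rate = A * exp(-Q / (R*T))
T = 568 + 273.15 = 841.15 K
rate = 1.5343e+11 * exp(-143e3 / (8.314 * 841.15))
rate = 202 1/s


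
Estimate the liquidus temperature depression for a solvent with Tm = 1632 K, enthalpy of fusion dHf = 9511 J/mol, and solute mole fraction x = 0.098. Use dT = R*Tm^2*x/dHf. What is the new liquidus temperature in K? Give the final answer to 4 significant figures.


dT = R*Tm^2*x / dHf
dT = 8.314 * 1632^2 * 0.098 / 9511
dT = 228.166 K
T_new = 1632 - 228.166 = 1404 K


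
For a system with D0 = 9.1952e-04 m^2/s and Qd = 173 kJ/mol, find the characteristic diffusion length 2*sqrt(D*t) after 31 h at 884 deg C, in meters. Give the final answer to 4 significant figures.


Step 1: D = D0 * exp(-Qd/(R*T))
T = 1157.15 K
D = 9.1952e-04 * exp(-173e3 / (8.314 * 1157.15)) = 1.42537e-11 m^2/s
Step 2: L = 2*sqrt(D*t)
t = 31 h = 111600 s
L = 2*sqrt(1.42537e-11 * 111600) = 2.522e-03 m


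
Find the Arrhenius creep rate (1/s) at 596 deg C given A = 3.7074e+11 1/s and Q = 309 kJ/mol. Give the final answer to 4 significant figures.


rate = A * exp(-Q / (R*T))
T = 596 + 273.15 = 869.15 K
rate = 3.7074e+11 * exp(-309e3 / (8.314 * 869.15))
rate = 9.953e-08 1/s


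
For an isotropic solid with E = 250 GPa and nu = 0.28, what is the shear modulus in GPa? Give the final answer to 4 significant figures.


G = E / (2*(1+nu))
G = 250 / (2*(1+0.28))
G = 97.66 GPa


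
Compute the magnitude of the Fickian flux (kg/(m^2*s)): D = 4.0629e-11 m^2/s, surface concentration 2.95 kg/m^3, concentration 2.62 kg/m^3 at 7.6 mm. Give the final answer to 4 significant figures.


J = -D * (dC/dx) = D * (C1 - C2) / dx
J = 4.0629e-11 * (2.95 - 2.62) / 7.6e-03
J = 1.764e-09 kg/(m^2*s)


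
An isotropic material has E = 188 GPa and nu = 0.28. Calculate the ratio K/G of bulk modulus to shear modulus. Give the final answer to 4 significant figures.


G = E / (2*(1+nu))
G = 188 / (2*(1+0.28)) = 73.4375 GPa
K = E / (3*(1-2*nu))
K = 188 / (3*(1-2*0.28)) = 142.424 GPa
K/G = 142.424 / 73.4375 = 1.939


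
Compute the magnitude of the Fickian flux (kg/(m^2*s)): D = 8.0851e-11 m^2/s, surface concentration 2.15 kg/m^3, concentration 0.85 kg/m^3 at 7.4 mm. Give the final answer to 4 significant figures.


J = -D * (dC/dx) = D * (C1 - C2) / dx
J = 8.0851e-11 * (2.15 - 0.85) / 7.4e-03
J = 1.42e-08 kg/(m^2*s)


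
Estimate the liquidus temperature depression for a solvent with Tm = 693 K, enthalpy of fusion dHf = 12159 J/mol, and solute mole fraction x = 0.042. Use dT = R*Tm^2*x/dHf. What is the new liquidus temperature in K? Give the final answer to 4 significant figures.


dT = R*Tm^2*x / dHf
dT = 8.314 * 693^2 * 0.042 / 12159
dT = 13.792 K
T_new = 693 - 13.792 = 679.2 K


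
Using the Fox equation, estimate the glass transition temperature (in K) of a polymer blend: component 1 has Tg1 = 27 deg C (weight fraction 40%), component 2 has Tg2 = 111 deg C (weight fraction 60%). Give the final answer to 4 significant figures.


1/Tg = w1/Tg1 + w2/Tg2 (in Kelvin)
Tg1 = 300.15 K, Tg2 = 384.15 K
1/Tg = 0.4/300.15 + 0.6/384.15
Tg = 345.5 K


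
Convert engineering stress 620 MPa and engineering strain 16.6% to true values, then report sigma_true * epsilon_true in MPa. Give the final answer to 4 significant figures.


sigma_true = sigma_eng * (1 + epsilon_eng)
sigma_true = 620 * (1 + 0.166) = 722.92 MPa
epsilon_true = ln(1 + epsilon_eng)
epsilon_true = ln(1 + 0.166) = 0.153579
sigma_true * epsilon_true = 722.92 * 0.153579 = 111 MPa


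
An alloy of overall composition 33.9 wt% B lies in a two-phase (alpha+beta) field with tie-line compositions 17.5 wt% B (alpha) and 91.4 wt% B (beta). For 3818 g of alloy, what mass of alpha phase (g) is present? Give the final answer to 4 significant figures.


f_alpha = (C_beta - C0) / (C_beta - C_alpha)
f_alpha = (91.4 - 33.9) / (91.4 - 17.5) = 0.778078
m_alpha = f_alpha * m_total = 0.778078 * 3818 = 2971 g


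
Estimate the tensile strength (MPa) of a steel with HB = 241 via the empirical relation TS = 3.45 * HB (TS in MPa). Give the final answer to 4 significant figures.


TS (MPa) = 3.45 * HB
TS = 3.45 * 241
TS = 831.5 MPa


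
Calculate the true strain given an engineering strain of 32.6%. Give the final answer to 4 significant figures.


epsilon_true = ln(1 + epsilon_eng)
epsilon_true = ln(1 + 0.326)
epsilon_true = 0.2822


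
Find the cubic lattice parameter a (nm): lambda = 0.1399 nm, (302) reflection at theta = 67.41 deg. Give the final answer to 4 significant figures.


d = lambda / (2*sin(theta))
d = 0.1399 / (2*sin(67.41 deg))
d = 0.0757627 nm
a = d * sqrt(h^2+k^2+l^2) = 0.0757627 * sqrt(13)
a = 0.2732 nm


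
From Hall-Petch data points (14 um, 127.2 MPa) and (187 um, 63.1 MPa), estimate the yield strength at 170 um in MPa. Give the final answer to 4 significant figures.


sigma_y = sigma0 + k / sqrt(d)
1/sqrt(d1) = 1/sqrt(1.4e-05) = 267.261;  1/sqrt(d2) = 73.1272
k = (sigma1 - sigma2) / (1/sqrt(d1) - 1/sqrt(d2)) = (127.2 - 63.1) / (267.261 - 73.1272) = 0.330184 MPa*m^0.5
sigma0 = sigma1 - k/sqrt(d1) = 127.2 - 0.330184*267.261 = 38.9545 MPa
sigma_y(d3) = 38.9545 + 0.330184 / sqrt(1.7e-04) = 64.28 MPa


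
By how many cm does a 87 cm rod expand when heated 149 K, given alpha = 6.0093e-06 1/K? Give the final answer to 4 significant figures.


dL = L0 * alpha * dT
dL = 87 * 6.0093e-06 * 149
dL = 0.0779 cm


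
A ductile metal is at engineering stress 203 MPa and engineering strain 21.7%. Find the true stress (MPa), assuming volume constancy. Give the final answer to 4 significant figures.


sigma_true = sigma_eng * (1 + epsilon_eng)
sigma_true = 203 * (1 + 0.217)
sigma_true = 247.1 MPa


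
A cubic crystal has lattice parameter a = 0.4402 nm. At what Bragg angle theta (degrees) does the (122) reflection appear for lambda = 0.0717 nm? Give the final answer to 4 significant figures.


d = a / sqrt(h^2+k^2+l^2)
d = 0.4402 / sqrt(9) = 0.146733 nm
lambda = 2*d*sin(theta)  =>  sin(theta) = lambda / (2*d)
sin(theta) = 0.0717 / (2 * 0.146733) = 0.244321
theta = 14.14 deg


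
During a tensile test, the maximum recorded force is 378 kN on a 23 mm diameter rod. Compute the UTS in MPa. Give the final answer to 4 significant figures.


A0 = pi*(d/2)^2 = pi*(23/2)^2 = 415.476 mm^2
UTS = F_max / A0 = 378*1000 / 415.476
UTS = 909.8 MPa


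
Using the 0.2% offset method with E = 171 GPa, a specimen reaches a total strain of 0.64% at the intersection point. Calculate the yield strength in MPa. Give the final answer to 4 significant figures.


Offset strain = 0.002
Elastic strain at yield = total_strain - offset = 6.4e-03 - 0.002 = 4.4e-03
sigma_y = E * elastic_strain = 171000 * 4.4e-03
sigma_y = 752.4 MPa


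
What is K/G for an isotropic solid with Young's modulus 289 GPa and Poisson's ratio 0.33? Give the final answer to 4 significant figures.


G = E / (2*(1+nu))
G = 289 / (2*(1+0.33)) = 108.647 GPa
K = E / (3*(1-2*nu))
K = 289 / (3*(1-2*0.33)) = 283.333 GPa
K/G = 283.333 / 108.647 = 2.608


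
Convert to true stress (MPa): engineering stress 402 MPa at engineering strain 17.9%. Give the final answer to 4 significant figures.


sigma_true = sigma_eng * (1 + epsilon_eng)
sigma_true = 402 * (1 + 0.179)
sigma_true = 474 MPa


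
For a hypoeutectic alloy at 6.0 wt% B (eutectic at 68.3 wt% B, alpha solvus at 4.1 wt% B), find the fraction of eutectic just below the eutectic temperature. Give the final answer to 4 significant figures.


f_primary = (C_e - C0) / (C_e - C_alpha_max)
f_primary = (68.3 - 6.0) / (68.3 - 4.1)
f_primary = 0.970405
f_eutectic = 1 - 0.970405 = 0.0296


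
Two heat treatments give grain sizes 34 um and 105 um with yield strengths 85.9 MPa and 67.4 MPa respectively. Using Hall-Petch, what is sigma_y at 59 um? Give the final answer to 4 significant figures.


sigma_y = sigma0 + k / sqrt(d)
1/sqrt(d1) = 1/sqrt(3.4e-05) = 171.499;  1/sqrt(d2) = 97.59
k = (sigma1 - sigma2) / (1/sqrt(d1) - 1/sqrt(d2)) = (85.9 - 67.4) / (171.499 - 97.59) = 0.250309 MPa*m^0.5
sigma0 = sigma1 - k/sqrt(d1) = 85.9 - 0.250309*171.499 = 42.9723 MPa
sigma_y(d3) = 42.9723 + 0.250309 / sqrt(5.9e-05) = 75.56 MPa


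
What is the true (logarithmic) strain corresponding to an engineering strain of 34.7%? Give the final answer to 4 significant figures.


epsilon_true = ln(1 + epsilon_eng)
epsilon_true = ln(1 + 0.347)
epsilon_true = 0.2979


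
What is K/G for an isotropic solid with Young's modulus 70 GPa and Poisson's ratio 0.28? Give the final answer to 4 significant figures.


G = E / (2*(1+nu))
G = 70 / (2*(1+0.28)) = 27.3438 GPa
K = E / (3*(1-2*nu))
K = 70 / (3*(1-2*0.28)) = 53.0303 GPa
K/G = 53.0303 / 27.3438 = 1.939


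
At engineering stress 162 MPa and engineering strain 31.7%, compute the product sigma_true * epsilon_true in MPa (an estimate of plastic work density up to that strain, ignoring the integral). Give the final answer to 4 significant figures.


sigma_true = sigma_eng * (1 + epsilon_eng)
sigma_true = 162 * (1 + 0.317) = 213.354 MPa
epsilon_true = ln(1 + epsilon_eng)
epsilon_true = ln(1 + 0.317) = 0.275356
sigma_true * epsilon_true = 213.354 * 0.275356 = 58.75 MPa


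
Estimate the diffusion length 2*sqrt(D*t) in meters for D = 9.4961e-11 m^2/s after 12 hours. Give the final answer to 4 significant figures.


t = 12 hr = 43200 s
Diffusion length = 2*sqrt(D*t)
= 2*sqrt(9.4961e-11 * 43200)
= 4.051e-03 m


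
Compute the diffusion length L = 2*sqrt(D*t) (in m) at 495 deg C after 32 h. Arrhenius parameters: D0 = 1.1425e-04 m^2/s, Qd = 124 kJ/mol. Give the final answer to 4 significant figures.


Step 1: D = D0 * exp(-Qd/(R*T))
T = 768.15 K
D = 1.1425e-04 * exp(-124e3 / (8.314 * 768.15)) = 4.22163e-13 m^2/s
Step 2: L = 2*sqrt(D*t)
t = 32 h = 115200 s
L = 2*sqrt(4.22163e-13 * 115200) = 4.411e-04 m


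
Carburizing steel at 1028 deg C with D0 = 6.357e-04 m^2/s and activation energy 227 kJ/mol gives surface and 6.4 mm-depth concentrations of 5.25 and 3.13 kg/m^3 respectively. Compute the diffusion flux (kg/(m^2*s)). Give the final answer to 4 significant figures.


Step 1: D = D0 * exp(-Qd/(R*T))
T = 1028 + 273.15 = 1301.15 K
D = 6.357e-04 * exp(-227e3 / (8.314 * 1301.15)) = 4.89793e-13 m^2/s
Step 2: J = D * (C1 - C2) / dx
J = 4.89793e-13 * (5.25 - 3.13) / 6.4e-03
J = 1.622e-10 kg/(m^2*s)


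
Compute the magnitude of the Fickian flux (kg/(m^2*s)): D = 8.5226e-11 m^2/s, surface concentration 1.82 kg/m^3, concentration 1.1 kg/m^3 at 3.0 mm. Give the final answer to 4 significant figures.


J = -D * (dC/dx) = D * (C1 - C2) / dx
J = 8.5226e-11 * (1.82 - 1.1) / 3e-03
J = 2.045e-08 kg/(m^2*s)


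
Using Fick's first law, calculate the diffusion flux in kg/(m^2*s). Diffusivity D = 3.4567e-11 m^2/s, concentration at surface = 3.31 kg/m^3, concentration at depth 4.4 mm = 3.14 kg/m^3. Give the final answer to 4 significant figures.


J = -D * (dC/dx) = D * (C1 - C2) / dx
J = 3.4567e-11 * (3.31 - 3.14) / 4.4e-03
J = 1.336e-09 kg/(m^2*s)


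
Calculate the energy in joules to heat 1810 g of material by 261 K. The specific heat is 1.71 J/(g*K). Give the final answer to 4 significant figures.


Q = m * cp * dT
Q = 1810 * 1.71 * 261
Q = 807800 J


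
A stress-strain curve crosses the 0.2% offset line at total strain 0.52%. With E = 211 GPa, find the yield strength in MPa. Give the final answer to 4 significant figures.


Offset strain = 0.002
Elastic strain at yield = total_strain - offset = 5.2e-03 - 0.002 = 3.2e-03
sigma_y = E * elastic_strain = 211000 * 3.2e-03
sigma_y = 675.2 MPa


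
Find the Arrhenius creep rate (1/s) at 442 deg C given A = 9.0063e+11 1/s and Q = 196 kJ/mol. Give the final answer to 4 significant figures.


rate = A * exp(-Q / (R*T))
T = 442 + 273.15 = 715.15 K
rate = 9.0063e+11 * exp(-196e3 / (8.314 * 715.15))
rate = 4.347e-03 1/s


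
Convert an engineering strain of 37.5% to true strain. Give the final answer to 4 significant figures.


epsilon_true = ln(1 + epsilon_eng)
epsilon_true = ln(1 + 0.375)
epsilon_true = 0.3185


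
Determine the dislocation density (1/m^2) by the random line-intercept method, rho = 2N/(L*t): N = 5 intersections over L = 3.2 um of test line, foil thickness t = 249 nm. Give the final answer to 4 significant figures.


rho = 2N / (L * t)
L = 3.2 um = 3.2e-06 m, t = 249 nm = 2.49e-07 m
rho = 2 * 5 / (3.2e-06 * 2.49e-07)
rho = 1.255e+13 1/m^2


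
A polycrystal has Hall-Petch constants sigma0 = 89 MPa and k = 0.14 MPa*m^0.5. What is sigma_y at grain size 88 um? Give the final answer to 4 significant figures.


sigma_y = sigma0 + k / sqrt(d)
d = 88 um = 8.8e-05 m
sigma_y = 89 + 0.14 / sqrt(8.8e-05)
sigma_y = 103.9 MPa


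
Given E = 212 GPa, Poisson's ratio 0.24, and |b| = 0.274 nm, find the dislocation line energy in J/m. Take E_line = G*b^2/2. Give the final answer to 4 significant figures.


Step 1: G = E / (2*(1+nu))
G = 212 / (2*(1+0.24)) = 85.4839 GPa = 8.54839e+10 Pa
Step 2: E_line = G*b^2/2
b = 0.274 nm = 2.74e-10 m
E_line = 0.5 * 8.54839e+10 * (2.74e-10)^2 = 3.209e-09 J/m


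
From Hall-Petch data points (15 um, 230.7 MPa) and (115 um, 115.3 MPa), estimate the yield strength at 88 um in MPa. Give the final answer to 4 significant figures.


sigma_y = sigma0 + k / sqrt(d)
1/sqrt(d1) = 1/sqrt(1.5e-05) = 258.199;  1/sqrt(d2) = 93.2505
k = (sigma1 - sigma2) / (1/sqrt(d1) - 1/sqrt(d2)) = (230.7 - 115.3) / (258.199 - 93.2505) = 0.699613 MPa*m^0.5
sigma0 = sigma1 - k/sqrt(d1) = 230.7 - 0.699613*258.199 = 50.0608 MPa
sigma_y(d3) = 50.0608 + 0.699613 / sqrt(8.8e-05) = 124.6 MPa


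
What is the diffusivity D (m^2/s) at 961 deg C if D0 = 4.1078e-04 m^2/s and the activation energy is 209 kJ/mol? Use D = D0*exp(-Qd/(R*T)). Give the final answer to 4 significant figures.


D = D0 * exp(-Qd / (R*T))
T = 1234.15 K
D = 4.1078e-04 * exp(-209e3 / (8.314 * 1234.15))
D = 5.855e-13 m^2/s


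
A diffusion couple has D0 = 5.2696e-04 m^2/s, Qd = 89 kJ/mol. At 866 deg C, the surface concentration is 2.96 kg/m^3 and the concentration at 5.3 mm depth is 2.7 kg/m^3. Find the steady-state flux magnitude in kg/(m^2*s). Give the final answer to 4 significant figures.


Step 1: D = D0 * exp(-Qd/(R*T))
T = 866 + 273.15 = 1139.15 K
D = 5.2696e-04 * exp(-89e3 / (8.314 * 1139.15)) = 4.37139e-08 m^2/s
Step 2: J = D * (C1 - C2) / dx
J = 4.37139e-08 * (2.96 - 2.7) / 5.3e-03
J = 2.144e-06 kg/(m^2*s)


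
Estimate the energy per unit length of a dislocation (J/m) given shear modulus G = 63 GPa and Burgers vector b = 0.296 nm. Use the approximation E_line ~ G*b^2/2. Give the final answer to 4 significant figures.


E = G*b^2/2
b = 0.296 nm = 2.96e-10 m
G = 63 GPa = 6.3e+10 Pa
E = 0.5 * 6.3e+10 * (2.96e-10)^2
E = 2.76e-09 J/m


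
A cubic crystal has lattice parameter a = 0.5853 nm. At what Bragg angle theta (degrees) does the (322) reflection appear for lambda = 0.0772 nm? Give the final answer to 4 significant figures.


d = a / sqrt(h^2+k^2+l^2)
d = 0.5853 / sqrt(17) = 0.141956 nm
lambda = 2*d*sin(theta)  =>  sin(theta) = lambda / (2*d)
sin(theta) = 0.0772 / (2 * 0.141956) = 0.271915
theta = 15.78 deg


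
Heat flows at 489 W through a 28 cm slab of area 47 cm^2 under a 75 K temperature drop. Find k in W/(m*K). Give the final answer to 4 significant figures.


k = Q*L / (A*dT)
L = 0.28 m, A = 4.7e-03 m^2
k = 489 * 0.28 / (4.7e-03 * 75)
k = 388.4 W/(m*K)


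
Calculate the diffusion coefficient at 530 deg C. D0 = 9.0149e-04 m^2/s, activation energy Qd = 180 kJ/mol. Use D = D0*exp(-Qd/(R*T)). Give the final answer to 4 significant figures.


D = D0 * exp(-Qd / (R*T))
T = 803.15 K
D = 9.0149e-04 * exp(-180e3 / (8.314 * 803.15))
D = 1.769e-15 m^2/s


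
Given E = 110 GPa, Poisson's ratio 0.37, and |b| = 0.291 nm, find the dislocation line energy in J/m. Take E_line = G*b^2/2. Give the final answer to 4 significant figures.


Step 1: G = E / (2*(1+nu))
G = 110 / (2*(1+0.37)) = 40.146 GPa = 4.0146e+10 Pa
Step 2: E_line = G*b^2/2
b = 0.291 nm = 2.91e-10 m
E_line = 0.5 * 4.0146e+10 * (2.91e-10)^2 = 1.7e-09 J/m


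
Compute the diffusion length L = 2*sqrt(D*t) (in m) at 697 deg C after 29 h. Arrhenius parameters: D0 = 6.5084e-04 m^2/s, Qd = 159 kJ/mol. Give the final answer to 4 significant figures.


Step 1: D = D0 * exp(-Qd/(R*T))
T = 970.15 K
D = 6.5084e-04 * exp(-159e3 / (8.314 * 970.15)) = 1.78779e-12 m^2/s
Step 2: L = 2*sqrt(D*t)
t = 29 h = 104400 s
L = 2*sqrt(1.78779e-12 * 104400) = 8.64e-04 m


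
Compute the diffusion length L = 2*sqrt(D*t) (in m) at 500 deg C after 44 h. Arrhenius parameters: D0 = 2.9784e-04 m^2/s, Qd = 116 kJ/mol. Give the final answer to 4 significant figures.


Step 1: D = D0 * exp(-Qd/(R*T))
T = 773.15 K
D = 2.9784e-04 * exp(-116e3 / (8.314 * 773.15)) = 4.33158e-12 m^2/s
Step 2: L = 2*sqrt(D*t)
t = 44 h = 158400 s
L = 2*sqrt(4.33158e-12 * 158400) = 1.657e-03 m


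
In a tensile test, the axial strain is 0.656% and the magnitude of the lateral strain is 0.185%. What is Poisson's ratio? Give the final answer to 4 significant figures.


nu = -epsilon_lat / epsilon_axial
Lateral strain is contraction (negative), so using magnitudes:
nu = 0.185 / 0.656
nu = 0.282


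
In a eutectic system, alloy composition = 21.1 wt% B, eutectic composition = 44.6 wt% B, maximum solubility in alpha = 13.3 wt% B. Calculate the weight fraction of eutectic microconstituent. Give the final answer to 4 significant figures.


f_primary = (C_e - C0) / (C_e - C_alpha_max)
f_primary = (44.6 - 21.1) / (44.6 - 13.3)
f_primary = 0.750799
f_eutectic = 1 - 0.750799 = 0.2492


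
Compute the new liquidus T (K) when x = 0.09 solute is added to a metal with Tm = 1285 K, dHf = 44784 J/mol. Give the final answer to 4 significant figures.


dT = R*Tm^2*x / dHf
dT = 8.314 * 1285^2 * 0.09 / 44784
dT = 27.589 K
T_new = 1285 - 27.589 = 1257 K


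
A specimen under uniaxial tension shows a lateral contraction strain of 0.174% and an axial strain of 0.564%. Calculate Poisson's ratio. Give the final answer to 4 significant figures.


nu = -epsilon_lat / epsilon_axial
Lateral strain is contraction (negative), so using magnitudes:
nu = 0.174 / 0.564
nu = 0.3085


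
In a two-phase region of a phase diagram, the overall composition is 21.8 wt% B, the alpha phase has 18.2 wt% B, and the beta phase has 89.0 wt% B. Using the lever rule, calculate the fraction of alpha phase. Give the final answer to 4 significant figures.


f_alpha = (C_beta - C0) / (C_beta - C_alpha)
f_alpha = (89.0 - 21.8) / (89.0 - 18.2)
f_alpha = 0.9492


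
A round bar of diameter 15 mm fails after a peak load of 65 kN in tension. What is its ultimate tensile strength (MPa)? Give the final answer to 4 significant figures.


A0 = pi*(d/2)^2 = pi*(15/2)^2 = 176.715 mm^2
UTS = F_max / A0 = 65*1000 / 176.715
UTS = 367.8 MPa


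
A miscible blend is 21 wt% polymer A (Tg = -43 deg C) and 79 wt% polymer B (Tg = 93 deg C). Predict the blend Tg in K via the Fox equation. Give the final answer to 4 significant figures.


1/Tg = w1/Tg1 + w2/Tg2 (in Kelvin)
Tg1 = 230.15 K, Tg2 = 366.15 K
1/Tg = 0.21/230.15 + 0.79/366.15
Tg = 325.7 K


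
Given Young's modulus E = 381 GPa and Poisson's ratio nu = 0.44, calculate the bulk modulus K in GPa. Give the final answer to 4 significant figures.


K = E / (3*(1-2*nu))
K = 381 / (3*(1-2*0.44))
K = 1058 GPa


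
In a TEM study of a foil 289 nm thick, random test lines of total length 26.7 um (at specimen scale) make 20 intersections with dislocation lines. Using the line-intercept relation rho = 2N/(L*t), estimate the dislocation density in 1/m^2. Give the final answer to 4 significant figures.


rho = 2N / (L * t)
L = 26.7 um = 2.67e-05 m, t = 289 nm = 2.89e-07 m
rho = 2 * 20 / (2.67e-05 * 2.89e-07)
rho = 5.184e+12 1/m^2


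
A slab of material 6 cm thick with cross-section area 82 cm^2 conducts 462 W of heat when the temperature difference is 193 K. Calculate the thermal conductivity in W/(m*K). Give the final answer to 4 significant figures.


k = Q*L / (A*dT)
L = 0.06 m, A = 8.2e-03 m^2
k = 462 * 0.06 / (8.2e-03 * 193)
k = 17.52 W/(m*K)


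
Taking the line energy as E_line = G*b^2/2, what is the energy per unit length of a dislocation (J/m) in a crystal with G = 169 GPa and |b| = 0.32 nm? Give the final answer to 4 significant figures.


E = G*b^2/2
b = 0.32 nm = 3.2e-10 m
G = 169 GPa = 1.69e+11 Pa
E = 0.5 * 1.69e+11 * (3.2e-10)^2
E = 8.653e-09 J/m


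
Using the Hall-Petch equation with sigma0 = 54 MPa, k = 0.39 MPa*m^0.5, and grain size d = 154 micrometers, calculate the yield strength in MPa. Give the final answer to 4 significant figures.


sigma_y = sigma0 + k / sqrt(d)
d = 154 um = 1.54e-04 m
sigma_y = 54 + 0.39 / sqrt(1.54e-04)
sigma_y = 85.43 MPa


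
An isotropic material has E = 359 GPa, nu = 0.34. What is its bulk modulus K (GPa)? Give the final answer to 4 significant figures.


K = E / (3*(1-2*nu))
K = 359 / (3*(1-2*0.34))
K = 374 GPa


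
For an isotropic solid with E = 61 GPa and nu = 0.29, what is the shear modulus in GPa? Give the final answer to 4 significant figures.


G = E / (2*(1+nu))
G = 61 / (2*(1+0.29))
G = 23.64 GPa


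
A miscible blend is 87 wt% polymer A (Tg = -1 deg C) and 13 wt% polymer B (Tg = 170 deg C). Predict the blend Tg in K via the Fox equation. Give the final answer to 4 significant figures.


1/Tg = w1/Tg1 + w2/Tg2 (in Kelvin)
Tg1 = 272.15 K, Tg2 = 443.15 K
1/Tg = 0.87/272.15 + 0.13/443.15
Tg = 286.5 K


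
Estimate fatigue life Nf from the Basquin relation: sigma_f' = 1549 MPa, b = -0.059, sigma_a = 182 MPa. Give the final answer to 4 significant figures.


sigma_a = sigma_f' * (2*Nf)^b
2*Nf = (sigma_a / sigma_f')^(1/b)
2*Nf = (182 / 1549)^(1/-0.059)
2*Nf = 5.78593e+15
Nf = 2.893e+15 cycles


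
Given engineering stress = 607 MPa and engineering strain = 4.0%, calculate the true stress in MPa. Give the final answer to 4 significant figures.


sigma_true = sigma_eng * (1 + epsilon_eng)
sigma_true = 607 * (1 + 0.04)
sigma_true = 631.3 MPa


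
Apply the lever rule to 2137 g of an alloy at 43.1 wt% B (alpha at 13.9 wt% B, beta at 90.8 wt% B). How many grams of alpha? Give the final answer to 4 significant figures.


f_alpha = (C_beta - C0) / (C_beta - C_alpha)
f_alpha = (90.8 - 43.1) / (90.8 - 13.9) = 0.620286
m_alpha = f_alpha * m_total = 0.620286 * 2137 = 1326 g


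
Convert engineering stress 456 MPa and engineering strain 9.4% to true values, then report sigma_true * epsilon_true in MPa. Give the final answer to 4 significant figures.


sigma_true = sigma_eng * (1 + epsilon_eng)
sigma_true = 456 * (1 + 0.094) = 498.864 MPa
epsilon_true = ln(1 + epsilon_eng)
epsilon_true = ln(1 + 0.094) = 0.0898407
sigma_true * epsilon_true = 498.864 * 0.0898407 = 44.82 MPa


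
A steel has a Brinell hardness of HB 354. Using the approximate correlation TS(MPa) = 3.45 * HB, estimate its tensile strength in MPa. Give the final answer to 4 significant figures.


TS (MPa) = 3.45 * HB
TS = 3.45 * 354
TS = 1221 MPa


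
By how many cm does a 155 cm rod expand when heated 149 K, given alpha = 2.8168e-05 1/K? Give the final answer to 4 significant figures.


dL = L0 * alpha * dT
dL = 155 * 2.8168e-05 * 149
dL = 0.6505 cm


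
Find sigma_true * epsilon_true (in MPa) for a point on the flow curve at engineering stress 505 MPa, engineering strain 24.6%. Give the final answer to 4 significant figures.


sigma_true = sigma_eng * (1 + epsilon_eng)
sigma_true = 505 * (1 + 0.246) = 629.23 MPa
epsilon_true = ln(1 + epsilon_eng)
epsilon_true = ln(1 + 0.246) = 0.219938
sigma_true * epsilon_true = 629.23 * 0.219938 = 138.4 MPa


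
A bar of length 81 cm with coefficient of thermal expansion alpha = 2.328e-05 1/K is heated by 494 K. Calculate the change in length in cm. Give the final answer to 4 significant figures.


dL = L0 * alpha * dT
dL = 81 * 2.328e-05 * 494
dL = 0.9315 cm


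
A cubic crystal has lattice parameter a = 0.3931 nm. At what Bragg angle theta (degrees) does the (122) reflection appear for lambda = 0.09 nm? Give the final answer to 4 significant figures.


d = a / sqrt(h^2+k^2+l^2)
d = 0.3931 / sqrt(9) = 0.131033 nm
lambda = 2*d*sin(theta)  =>  sin(theta) = lambda / (2*d)
sin(theta) = 0.09 / (2 * 0.131033) = 0.343424
theta = 20.09 deg


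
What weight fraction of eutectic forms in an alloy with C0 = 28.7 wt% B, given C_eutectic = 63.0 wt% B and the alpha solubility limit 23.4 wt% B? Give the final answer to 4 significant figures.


f_primary = (C_e - C0) / (C_e - C_alpha_max)
f_primary = (63.0 - 28.7) / (63.0 - 23.4)
f_primary = 0.866162
f_eutectic = 1 - 0.866162 = 0.1338


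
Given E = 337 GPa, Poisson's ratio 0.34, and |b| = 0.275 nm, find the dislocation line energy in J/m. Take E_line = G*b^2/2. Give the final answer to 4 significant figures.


Step 1: G = E / (2*(1+nu))
G = 337 / (2*(1+0.34)) = 125.746 GPa = 1.25746e+11 Pa
Step 2: E_line = G*b^2/2
b = 0.275 nm = 2.75e-10 m
E_line = 0.5 * 1.25746e+11 * (2.75e-10)^2 = 4.755e-09 J/m


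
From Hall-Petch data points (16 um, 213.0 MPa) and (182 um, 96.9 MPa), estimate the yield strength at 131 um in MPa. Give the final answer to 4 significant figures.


sigma_y = sigma0 + k / sqrt(d)
1/sqrt(d1) = 1/sqrt(1.6e-05) = 250;  1/sqrt(d2) = 74.1249
k = (sigma1 - sigma2) / (1/sqrt(d1) - 1/sqrt(d2)) = (213.0 - 96.9) / (250 - 74.1249) = 0.660128 MPa*m^0.5
sigma0 = sigma1 - k/sqrt(d1) = 213.0 - 0.660128*250 = 47.9681 MPa
sigma_y(d3) = 47.9681 + 0.660128 / sqrt(1.31e-04) = 105.6 MPa


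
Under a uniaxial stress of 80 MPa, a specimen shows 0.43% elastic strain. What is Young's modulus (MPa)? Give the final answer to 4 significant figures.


E = sigma / epsilon
epsilon = 0.43% = 4.3e-03
E = 80 / 4.3e-03
E = 18600 MPa


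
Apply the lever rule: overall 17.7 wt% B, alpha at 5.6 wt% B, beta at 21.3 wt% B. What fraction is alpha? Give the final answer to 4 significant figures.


f_alpha = (C_beta - C0) / (C_beta - C_alpha)
f_alpha = (21.3 - 17.7) / (21.3 - 5.6)
f_alpha = 0.2293


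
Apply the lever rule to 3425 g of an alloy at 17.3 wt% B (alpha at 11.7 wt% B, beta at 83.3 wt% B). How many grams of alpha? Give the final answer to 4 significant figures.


f_alpha = (C_beta - C0) / (C_beta - C_alpha)
f_alpha = (83.3 - 17.3) / (83.3 - 11.7) = 0.921788
m_alpha = f_alpha * m_total = 0.921788 * 3425 = 3157 g


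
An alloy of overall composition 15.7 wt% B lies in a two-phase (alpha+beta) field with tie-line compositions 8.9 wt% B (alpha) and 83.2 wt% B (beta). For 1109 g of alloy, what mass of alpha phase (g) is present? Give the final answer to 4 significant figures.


f_alpha = (C_beta - C0) / (C_beta - C_alpha)
f_alpha = (83.2 - 15.7) / (83.2 - 8.9) = 0.908479
m_alpha = f_alpha * m_total = 0.908479 * 1109 = 1008 g


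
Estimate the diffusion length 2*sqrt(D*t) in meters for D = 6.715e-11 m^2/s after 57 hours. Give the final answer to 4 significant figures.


t = 57 hr = 205200 s
Diffusion length = 2*sqrt(D*t)
= 2*sqrt(6.715e-11 * 205200)
= 7.424e-03 m


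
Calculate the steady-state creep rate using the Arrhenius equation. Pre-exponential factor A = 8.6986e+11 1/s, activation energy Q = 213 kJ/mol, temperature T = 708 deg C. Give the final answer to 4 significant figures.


rate = A * exp(-Q / (R*T))
T = 708 + 273.15 = 981.15 K
rate = 8.6986e+11 * exp(-213e3 / (8.314 * 981.15))
rate = 3.975 1/s


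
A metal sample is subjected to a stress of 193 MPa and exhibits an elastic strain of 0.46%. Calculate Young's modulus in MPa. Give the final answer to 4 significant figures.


E = sigma / epsilon
epsilon = 0.46% = 4.6e-03
E = 193 / 4.6e-03
E = 41960 MPa


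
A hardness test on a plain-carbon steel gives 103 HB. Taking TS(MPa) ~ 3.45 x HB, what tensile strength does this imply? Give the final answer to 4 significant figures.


TS (MPa) = 3.45 * HB
TS = 3.45 * 103
TS = 355.4 MPa


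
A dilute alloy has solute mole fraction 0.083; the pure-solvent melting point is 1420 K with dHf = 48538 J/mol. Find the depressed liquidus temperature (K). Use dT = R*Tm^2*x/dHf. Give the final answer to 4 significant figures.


dT = R*Tm^2*x / dHf
dT = 8.314 * 1420^2 * 0.083 / 48538
dT = 28.667 K
T_new = 1420 - 28.667 = 1391 K


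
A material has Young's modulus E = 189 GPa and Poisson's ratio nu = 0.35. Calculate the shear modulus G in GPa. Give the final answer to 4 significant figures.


G = E / (2*(1+nu))
G = 189 / (2*(1+0.35))
G = 70 GPa


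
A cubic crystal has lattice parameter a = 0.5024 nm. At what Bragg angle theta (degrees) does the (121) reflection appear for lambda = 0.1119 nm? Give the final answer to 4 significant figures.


d = a / sqrt(h^2+k^2+l^2)
d = 0.5024 / sqrt(6) = 0.205104 nm
lambda = 2*d*sin(theta)  =>  sin(theta) = lambda / (2*d)
sin(theta) = 0.1119 / (2 * 0.205104) = 0.272789
theta = 15.83 deg


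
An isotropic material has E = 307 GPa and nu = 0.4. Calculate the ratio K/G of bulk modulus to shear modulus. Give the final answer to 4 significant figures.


G = E / (2*(1+nu))
G = 307 / (2*(1+0.4)) = 109.643 GPa
K = E / (3*(1-2*nu))
K = 307 / (3*(1-2*0.4)) = 511.667 GPa
K/G = 511.667 / 109.643 = 4.667


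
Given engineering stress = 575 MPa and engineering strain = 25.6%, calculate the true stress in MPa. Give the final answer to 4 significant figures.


sigma_true = sigma_eng * (1 + epsilon_eng)
sigma_true = 575 * (1 + 0.256)
sigma_true = 722.2 MPa


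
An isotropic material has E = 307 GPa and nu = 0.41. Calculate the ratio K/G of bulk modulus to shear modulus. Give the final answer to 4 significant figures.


G = E / (2*(1+nu))
G = 307 / (2*(1+0.41)) = 108.865 GPa
K = E / (3*(1-2*nu))
K = 307 / (3*(1-2*0.41)) = 568.519 GPa
K/G = 568.519 / 108.865 = 5.222


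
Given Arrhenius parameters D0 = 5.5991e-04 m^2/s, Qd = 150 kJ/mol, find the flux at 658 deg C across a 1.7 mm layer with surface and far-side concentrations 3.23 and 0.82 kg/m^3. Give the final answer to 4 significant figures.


Step 1: D = D0 * exp(-Qd/(R*T))
T = 658 + 273.15 = 931.15 K
D = 5.5991e-04 * exp(-150e3 / (8.314 * 931.15)) = 2.15416e-12 m^2/s
Step 2: J = D * (C1 - C2) / dx
J = 2.15416e-12 * (3.23 - 0.82) / 1.7e-03
J = 3.054e-09 kg/(m^2*s)


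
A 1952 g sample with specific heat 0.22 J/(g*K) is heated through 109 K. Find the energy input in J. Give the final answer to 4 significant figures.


Q = m * cp * dT
Q = 1952 * 0.22 * 109
Q = 46810 J


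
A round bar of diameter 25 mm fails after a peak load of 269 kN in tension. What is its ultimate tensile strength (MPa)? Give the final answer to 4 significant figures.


A0 = pi*(d/2)^2 = pi*(25/2)^2 = 490.874 mm^2
UTS = F_max / A0 = 269*1000 / 490.874
UTS = 548 MPa


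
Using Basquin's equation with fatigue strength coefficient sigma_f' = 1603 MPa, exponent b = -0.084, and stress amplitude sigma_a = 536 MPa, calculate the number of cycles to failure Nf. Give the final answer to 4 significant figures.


sigma_a = sigma_f' * (2*Nf)^b
2*Nf = (sigma_a / sigma_f')^(1/b)
2*Nf = (536 / 1603)^(1/-0.084)
2*Nf = 461226
Nf = 230600 cycles


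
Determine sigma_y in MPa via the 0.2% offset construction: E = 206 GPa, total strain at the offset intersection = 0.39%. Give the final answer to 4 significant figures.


Offset strain = 0.002
Elastic strain at yield = total_strain - offset = 3.9e-03 - 0.002 = 1.9e-03
sigma_y = E * elastic_strain = 206000 * 1.9e-03
sigma_y = 391.4 MPa
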